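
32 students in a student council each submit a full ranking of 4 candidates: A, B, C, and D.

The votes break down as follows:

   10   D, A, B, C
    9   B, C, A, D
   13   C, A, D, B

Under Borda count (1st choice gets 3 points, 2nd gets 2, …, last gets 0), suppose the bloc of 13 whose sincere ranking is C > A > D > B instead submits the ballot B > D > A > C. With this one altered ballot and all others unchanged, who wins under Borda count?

B

Borda totals with the altered ballot: A 42, B 76, C 18, D 56.
The switch changes the winner from C to B.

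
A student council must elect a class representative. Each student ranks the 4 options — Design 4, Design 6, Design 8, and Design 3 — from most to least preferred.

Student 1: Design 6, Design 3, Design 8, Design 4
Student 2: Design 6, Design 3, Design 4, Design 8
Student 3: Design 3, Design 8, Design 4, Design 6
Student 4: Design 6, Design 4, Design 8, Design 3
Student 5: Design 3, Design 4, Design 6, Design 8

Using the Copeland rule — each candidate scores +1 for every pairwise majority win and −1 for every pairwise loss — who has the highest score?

Design 6

Pairwise results:
  Design 4 vs Design 6: Design 6 wins 3–2.
  Design 4 vs Design 8: Design 4 wins 3–2.
  Design 4 vs Design 3: Design 3 wins 4–1.
  Design 6 vs Design 8: Design 6 wins 4–1.
  Design 6 vs Design 3: Design 6 wins 3–2.
  Design 8 vs Design 3: Design 3 wins 4–1.
Copeland scores (wins − losses):
  Design 4: 1 − 2 = -1
  Design 6: 3 − 0 = 3
  Design 8: 0 − 3 = -3
  Design 3: 2 − 1 = 1
Design 6 has the best Copeland score.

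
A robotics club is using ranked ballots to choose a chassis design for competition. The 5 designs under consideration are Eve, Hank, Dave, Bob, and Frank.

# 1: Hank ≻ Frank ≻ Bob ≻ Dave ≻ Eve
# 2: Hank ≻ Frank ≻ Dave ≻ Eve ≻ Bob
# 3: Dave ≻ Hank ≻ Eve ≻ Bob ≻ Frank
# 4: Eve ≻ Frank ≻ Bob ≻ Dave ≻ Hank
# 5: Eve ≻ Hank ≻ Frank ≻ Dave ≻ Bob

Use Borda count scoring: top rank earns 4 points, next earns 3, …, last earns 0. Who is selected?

Borda scores:
  Eve: 0 + 1 + 2 + 4 + 4 = 11
  Hank: 4 + 4 + 3 + 0 + 3 = 14
  Dave: 1 + 2 + 4 + 1 + 1 = 9
  Bob: 2 + 0 + 1 + 2 + 0 = 5
  Frank: 3 + 3 + 0 + 3 + 2 = 11
Hank has the highest total.

Hank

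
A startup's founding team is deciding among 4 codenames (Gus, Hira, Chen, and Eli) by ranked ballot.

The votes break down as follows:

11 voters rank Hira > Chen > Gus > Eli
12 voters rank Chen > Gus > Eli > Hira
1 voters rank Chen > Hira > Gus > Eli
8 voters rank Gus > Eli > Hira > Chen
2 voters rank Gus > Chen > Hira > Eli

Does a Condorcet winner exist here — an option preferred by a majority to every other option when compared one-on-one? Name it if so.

No Condorcet winner

Head-to-head results (34 voters total):
Gus vs Hira: Gus wins 22–12.
Gus vs Chen: Chen wins 24–10.
Gus vs Eli: Gus wins 34–0.
Hira vs Chen: Hira wins 19–15.
Hira vs Eli: Eli wins 20–14.
Chen vs Eli: Chen wins 26–8.
No candidate beats all others: Gus beats Hira beats Chen beats Gus, a majority cycle.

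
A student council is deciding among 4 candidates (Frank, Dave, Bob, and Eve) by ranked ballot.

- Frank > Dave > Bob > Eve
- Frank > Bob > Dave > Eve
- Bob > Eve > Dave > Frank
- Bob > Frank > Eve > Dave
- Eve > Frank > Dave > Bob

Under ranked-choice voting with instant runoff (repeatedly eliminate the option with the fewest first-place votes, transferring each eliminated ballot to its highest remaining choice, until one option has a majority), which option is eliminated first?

Dave

Round 1: Frank 2, Bob 2, Eve 1, Dave 0. Dave has the fewest and is eliminated.
Round 2: Frank 2, Bob 2, Eve 1. Eve has the fewest and is eliminated.
Round 3: Frank 3, Bob 2. Frank has a majority.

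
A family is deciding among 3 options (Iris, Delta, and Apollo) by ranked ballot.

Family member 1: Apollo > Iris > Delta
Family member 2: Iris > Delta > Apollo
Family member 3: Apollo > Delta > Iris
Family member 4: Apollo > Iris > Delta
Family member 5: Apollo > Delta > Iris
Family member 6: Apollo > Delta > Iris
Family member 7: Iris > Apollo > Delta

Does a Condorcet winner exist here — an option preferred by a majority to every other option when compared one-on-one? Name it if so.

Apollo

Head-to-head results (7 voters total):
Iris vs Delta: Iris wins 4–3.
Iris vs Apollo: Apollo wins 5–2.
Delta vs Apollo: Apollo wins 6–1.
Apollo beats each rival — Iris (5–2), Delta (6–1) — so Apollo is the Condorcet winner.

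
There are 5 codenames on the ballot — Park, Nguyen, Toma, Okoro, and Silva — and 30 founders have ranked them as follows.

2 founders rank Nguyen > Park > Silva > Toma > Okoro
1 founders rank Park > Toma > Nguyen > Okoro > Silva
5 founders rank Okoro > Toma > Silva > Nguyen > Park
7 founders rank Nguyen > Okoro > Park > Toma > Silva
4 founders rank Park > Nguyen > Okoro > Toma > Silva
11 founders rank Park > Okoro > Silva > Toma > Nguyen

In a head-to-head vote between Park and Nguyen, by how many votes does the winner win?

2

Ballots ranking Park above Nguyen: 1+4+11 = 16.
Ballots ranking Nguyen above Park: 2+5+7 = 14.
Park wins 16–14, a margin of 2.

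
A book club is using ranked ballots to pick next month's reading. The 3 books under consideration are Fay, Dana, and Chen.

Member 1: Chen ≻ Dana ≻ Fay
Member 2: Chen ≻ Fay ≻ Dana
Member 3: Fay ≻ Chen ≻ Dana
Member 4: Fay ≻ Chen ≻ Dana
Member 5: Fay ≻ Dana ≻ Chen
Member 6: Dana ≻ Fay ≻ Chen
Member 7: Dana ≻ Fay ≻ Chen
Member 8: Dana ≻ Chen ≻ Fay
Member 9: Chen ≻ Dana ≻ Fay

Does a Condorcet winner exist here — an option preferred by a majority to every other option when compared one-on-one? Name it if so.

Head-to-head results (9 voters total):
Fay vs Dana: Dana wins 5–4.
Fay vs Chen: Fay wins 5–4.
Dana vs Chen: Chen wins 5–4.
No candidate beats all others: Fay beats Chen beats Dana beats Fay, a majority cycle.

No Condorcet winner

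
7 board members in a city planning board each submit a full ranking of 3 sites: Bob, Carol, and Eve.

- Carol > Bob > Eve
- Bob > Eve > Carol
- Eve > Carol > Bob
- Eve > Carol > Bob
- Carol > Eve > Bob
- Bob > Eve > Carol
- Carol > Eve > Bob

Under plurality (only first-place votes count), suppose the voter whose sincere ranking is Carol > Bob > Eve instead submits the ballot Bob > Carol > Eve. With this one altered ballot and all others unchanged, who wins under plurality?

Bob

First-place totals with the altered ballot: Bob 3, Carol 2, Eve 2.
The switch changes the winner from Carol to Bob.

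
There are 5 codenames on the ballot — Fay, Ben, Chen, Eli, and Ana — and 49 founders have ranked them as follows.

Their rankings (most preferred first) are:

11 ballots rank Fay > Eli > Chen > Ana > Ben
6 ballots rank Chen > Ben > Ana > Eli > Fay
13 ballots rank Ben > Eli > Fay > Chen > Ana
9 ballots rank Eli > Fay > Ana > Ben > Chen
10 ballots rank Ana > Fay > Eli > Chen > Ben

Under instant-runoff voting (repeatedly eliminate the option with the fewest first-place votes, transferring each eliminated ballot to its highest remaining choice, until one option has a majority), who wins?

Round 1: Ben 13, Fay 11, Ana 10, Eli 9, Chen 6. Chen has the fewest and is eliminated.
Round 2: Ben 19, Fay 11, Ana 10, Eli 9. Eli has the fewest and is eliminated.
Round 3: Fay 20, Ben 19, Ana 10. Ana has the fewest and is eliminated.
Round 4: Fay 30, Ben 19. Fay has a majority.

Fay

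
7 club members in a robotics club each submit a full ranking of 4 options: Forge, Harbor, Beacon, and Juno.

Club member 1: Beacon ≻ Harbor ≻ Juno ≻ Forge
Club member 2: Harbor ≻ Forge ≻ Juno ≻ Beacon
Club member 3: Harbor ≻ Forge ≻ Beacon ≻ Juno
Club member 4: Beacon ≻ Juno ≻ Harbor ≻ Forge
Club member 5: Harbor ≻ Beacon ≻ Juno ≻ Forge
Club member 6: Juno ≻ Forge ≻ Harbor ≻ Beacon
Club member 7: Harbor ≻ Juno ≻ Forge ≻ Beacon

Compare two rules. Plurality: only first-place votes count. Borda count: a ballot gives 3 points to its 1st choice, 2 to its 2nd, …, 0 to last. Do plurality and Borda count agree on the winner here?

Yes

Plurality first-place counts: Forge 0, Harbor 4, Beacon 2, Juno 1 → Harbor.
Borda totals: Forge 7, Harbor 16, Beacon 9, Juno 10 → Harbor.
The two rules agree on Harbor.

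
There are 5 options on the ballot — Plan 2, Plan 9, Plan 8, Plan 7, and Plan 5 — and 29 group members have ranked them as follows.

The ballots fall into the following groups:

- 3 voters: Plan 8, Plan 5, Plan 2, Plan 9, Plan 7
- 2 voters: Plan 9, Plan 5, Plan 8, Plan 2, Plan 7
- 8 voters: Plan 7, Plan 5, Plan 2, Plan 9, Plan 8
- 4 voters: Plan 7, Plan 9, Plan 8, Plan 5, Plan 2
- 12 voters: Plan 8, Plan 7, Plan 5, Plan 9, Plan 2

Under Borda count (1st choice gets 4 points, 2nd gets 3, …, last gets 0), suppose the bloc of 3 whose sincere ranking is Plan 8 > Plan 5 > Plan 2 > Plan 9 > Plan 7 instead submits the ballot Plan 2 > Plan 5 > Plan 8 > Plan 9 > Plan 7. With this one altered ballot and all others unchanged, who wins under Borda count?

Plan 7

Borda totals with the altered ballot: Plan 2 30, Plan 9 43, Plan 8 66, Plan 7 84, Plan 5 67.
The winner is unchanged: still Plan 7.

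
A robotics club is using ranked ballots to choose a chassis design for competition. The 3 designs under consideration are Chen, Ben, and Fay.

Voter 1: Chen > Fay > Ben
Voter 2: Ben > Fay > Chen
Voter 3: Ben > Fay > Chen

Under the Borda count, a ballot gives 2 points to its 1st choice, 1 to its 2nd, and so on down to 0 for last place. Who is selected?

Borda scores:
  Chen: 2 + 0 + 0 = 2
  Ben: 0 + 2 + 2 = 4
  Fay: 1 + 1 + 1 = 3
Ben has the highest total.

Ben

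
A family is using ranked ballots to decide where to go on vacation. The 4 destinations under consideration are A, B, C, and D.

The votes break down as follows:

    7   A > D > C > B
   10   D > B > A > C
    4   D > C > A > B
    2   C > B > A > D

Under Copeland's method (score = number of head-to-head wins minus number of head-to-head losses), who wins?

Pairwise results:
  A vs B: B wins 12–11.
  A vs C: A wins 17–6.
  A vs D: D wins 14–9.
  B vs C: C wins 13–10.
  B vs D: D wins 21–2.
  C vs D: D wins 21–2.
Copeland scores (wins − losses):
  A: 1 − 2 = -1
  B: 1 − 2 = -1
  C: 1 − 2 = -1
  D: 3 − 0 = 3
D has the best Copeland score.

D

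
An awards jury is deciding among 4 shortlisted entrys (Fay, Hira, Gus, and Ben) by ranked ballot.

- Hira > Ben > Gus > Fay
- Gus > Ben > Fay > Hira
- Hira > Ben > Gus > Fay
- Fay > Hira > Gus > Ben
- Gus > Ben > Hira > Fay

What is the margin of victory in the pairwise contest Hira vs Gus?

Ballots ranking Hira above Gus: 3.
Ballots ranking Gus above Hira: 2.
Hira wins 3–2, a margin of 1.

1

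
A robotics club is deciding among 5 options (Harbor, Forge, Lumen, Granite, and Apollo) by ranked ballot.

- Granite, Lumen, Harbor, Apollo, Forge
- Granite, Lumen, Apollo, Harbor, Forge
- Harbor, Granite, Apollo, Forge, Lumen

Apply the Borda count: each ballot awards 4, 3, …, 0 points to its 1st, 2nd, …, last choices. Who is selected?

Borda scores:
  Harbor: 2 + 1 + 4 = 7
  Forge: 0 + 0 + 1 = 1
  Lumen: 3 + 3 + 0 = 6
  Granite: 4 + 4 + 3 = 11
  Apollo: 1 + 2 + 2 = 5
Granite has the highest total.

Granite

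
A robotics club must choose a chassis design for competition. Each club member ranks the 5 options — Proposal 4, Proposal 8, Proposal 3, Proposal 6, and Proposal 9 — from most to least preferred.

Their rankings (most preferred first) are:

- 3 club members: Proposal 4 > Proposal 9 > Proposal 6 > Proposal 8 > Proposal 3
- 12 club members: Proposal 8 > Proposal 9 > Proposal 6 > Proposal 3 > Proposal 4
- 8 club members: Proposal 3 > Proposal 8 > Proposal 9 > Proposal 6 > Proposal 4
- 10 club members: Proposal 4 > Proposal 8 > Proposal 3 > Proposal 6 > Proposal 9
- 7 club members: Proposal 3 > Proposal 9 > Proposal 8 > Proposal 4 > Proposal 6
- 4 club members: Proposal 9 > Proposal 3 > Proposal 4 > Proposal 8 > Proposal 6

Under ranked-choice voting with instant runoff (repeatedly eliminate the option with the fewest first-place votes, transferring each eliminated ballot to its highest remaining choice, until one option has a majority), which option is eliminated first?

Proposal 6

Round 1: Proposal 3 15, Proposal 4 13, Proposal 8 12, Proposal 9 4, Proposal 6 0. Proposal 6 has the fewest and is eliminated.
Round 2: Proposal 3 15, Proposal 4 13, Proposal 8 12, Proposal 9 4. Proposal 9 has the fewest and is eliminated.
Round 3: Proposal 3 19, Proposal 4 13, Proposal 8 12. Proposal 8 has the fewest and is eliminated.
Round 4: Proposal 3 31, Proposal 4 13. Proposal 3 has a majority.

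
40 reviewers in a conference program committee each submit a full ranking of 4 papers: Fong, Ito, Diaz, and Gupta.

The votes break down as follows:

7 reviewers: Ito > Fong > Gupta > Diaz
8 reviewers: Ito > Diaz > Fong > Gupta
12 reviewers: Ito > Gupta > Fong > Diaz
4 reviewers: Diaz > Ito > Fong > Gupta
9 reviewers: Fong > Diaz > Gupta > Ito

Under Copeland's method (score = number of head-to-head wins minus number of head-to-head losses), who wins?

Ito

Pairwise results:
  Fong vs Ito: Ito wins 31–9.
  Fong vs Diaz: Fong wins 28–12.
  Fong vs Gupta: Fong wins 28–12.
  Ito vs Diaz: Ito wins 27–13.
  Ito vs Gupta: Ito wins 31–9.
  Diaz vs Gupta: Diaz wins 21–19.
Copeland scores (wins − losses):
  Fong: 2 − 1 = 1
  Ito: 3 − 0 = 3
  Diaz: 1 − 2 = -1
  Gupta: 0 − 3 = -3
Ito has the best Copeland score.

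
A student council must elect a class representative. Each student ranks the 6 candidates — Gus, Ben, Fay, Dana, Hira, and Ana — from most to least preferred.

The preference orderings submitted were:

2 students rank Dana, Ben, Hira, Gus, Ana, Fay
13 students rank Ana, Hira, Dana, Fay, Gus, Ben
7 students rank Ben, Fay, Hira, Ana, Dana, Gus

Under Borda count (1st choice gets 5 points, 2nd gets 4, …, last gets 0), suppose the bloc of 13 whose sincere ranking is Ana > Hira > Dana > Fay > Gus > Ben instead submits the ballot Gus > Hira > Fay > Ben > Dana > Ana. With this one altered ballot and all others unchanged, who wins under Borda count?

Hira

Borda totals with the altered ballot: Gus 69, Ben 69, Fay 67, Dana 30, Hira 79, Ana 16.
The switch changes the winner from Ana to Hira.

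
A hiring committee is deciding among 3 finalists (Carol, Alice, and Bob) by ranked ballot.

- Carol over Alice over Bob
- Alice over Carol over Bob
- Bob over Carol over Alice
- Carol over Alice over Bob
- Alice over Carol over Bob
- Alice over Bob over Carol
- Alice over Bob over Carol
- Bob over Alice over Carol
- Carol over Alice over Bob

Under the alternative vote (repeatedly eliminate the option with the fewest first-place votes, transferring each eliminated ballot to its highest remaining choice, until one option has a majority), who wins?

Round 1: Alice 4, Carol 3, Bob 2. Bob has the fewest and is eliminated.
Round 2: Alice 5, Carol 4. Alice has a majority.

Alice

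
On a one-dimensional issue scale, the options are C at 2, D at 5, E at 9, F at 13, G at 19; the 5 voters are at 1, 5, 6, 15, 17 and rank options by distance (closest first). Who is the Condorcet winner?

With single-peaked preferences on a line, the Condorcet winner is the candidate closest to the median voter.
The median voter (position 6) is closest to D at 5.
Check: D vs E — voters closer to D: 3 of 5.

D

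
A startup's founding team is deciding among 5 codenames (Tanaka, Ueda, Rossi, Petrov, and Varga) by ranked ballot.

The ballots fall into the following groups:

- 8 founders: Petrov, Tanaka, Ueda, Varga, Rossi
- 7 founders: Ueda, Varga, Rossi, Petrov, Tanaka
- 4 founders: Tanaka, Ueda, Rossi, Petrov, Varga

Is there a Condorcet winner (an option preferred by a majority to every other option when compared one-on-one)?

Head-to-head results (19 voters total):
Tanaka vs Ueda: Tanaka wins 12–7.
Tanaka vs Rossi: Tanaka wins 12–7.
Tanaka vs Petrov: Petrov wins 15–4.
Tanaka vs Varga: Tanaka wins 12–7.
Ueda vs Rossi: Ueda wins 19–0.
Ueda vs Petrov: Ueda wins 11–8.
Ueda vs Varga: Ueda wins 19–0.
Rossi vs Petrov: Rossi wins 11–8.
Rossi vs Varga: Varga wins 15–4.
Petrov vs Varga: Petrov wins 12–7.
No candidate beats all others: Tanaka beats Ueda beats Petrov beats Tanaka, a majority cycle.

No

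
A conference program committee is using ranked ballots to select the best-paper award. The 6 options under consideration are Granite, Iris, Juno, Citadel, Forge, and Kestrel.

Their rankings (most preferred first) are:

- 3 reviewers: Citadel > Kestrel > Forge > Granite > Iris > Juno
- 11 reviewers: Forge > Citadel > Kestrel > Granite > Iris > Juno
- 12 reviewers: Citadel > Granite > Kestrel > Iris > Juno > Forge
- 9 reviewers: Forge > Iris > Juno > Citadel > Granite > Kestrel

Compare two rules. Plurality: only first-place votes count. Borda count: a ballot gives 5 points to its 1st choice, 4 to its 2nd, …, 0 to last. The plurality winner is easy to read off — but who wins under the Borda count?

Plurality first-place counts: Granite 0, Iris 0, Juno 0, Citadel 15, Forge 20, Kestrel 0 → Forge.
Borda totals: Granite 85, Iris 74, Juno 39, Citadel 137, Forge 109, Kestrel 81 → Citadel.

Citadel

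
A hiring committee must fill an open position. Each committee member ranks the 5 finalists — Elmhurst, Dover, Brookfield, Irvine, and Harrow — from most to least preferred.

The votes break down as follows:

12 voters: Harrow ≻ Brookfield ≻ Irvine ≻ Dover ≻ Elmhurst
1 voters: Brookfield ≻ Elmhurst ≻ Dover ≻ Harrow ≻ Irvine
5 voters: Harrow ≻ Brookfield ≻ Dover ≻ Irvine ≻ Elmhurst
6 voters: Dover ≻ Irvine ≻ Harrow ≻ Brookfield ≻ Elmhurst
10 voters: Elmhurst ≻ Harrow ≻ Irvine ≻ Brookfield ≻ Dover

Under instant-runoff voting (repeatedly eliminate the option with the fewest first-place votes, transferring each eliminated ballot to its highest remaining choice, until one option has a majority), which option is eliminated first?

Irvine

Round 1: Harrow 17, Elmhurst 10, Dover 6, Brookfield 1, Irvine 0. Irvine has the fewest and is eliminated.
Round 2: Harrow 17, Elmhurst 10, Dover 6, Brookfield 1. Brookfield has the fewest and is eliminated.
Round 3: Harrow 17, Elmhurst 11, Dover 6. Dover has the fewest and is eliminated.
Round 4: Harrow 23, Elmhurst 11. Harrow has a majority.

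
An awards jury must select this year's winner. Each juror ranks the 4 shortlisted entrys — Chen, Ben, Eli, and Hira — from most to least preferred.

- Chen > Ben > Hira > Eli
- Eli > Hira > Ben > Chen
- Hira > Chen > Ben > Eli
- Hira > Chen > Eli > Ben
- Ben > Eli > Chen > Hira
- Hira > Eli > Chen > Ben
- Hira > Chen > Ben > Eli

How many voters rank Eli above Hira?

2

Ballots ranking Eli above Hira: 2.
Ballots ranking Hira above Eli: 5.
So 2 of 7 voters prefer Eli to Hira.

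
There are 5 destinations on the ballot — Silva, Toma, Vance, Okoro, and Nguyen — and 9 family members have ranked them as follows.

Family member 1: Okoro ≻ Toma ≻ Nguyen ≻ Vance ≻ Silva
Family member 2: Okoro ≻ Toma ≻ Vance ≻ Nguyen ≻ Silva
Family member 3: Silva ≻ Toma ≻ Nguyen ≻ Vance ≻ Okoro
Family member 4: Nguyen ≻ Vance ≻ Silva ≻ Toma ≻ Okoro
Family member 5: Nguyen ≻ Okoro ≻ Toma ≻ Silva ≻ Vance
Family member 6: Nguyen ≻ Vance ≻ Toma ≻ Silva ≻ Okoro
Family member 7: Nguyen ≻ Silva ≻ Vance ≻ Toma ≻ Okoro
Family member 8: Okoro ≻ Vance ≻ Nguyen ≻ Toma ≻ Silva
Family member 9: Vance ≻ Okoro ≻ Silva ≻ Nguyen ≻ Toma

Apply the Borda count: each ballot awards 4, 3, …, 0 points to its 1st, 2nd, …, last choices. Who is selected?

Borda scores:
  Silva: 0 + 0 + 4 + 2 + 1 + 1 + 3 + 0 + 2 = 13
  Toma: 3 + 3 + 3 + 1 + 2 + 2 + 1 + 1 + 0 = 16
  Vance: 1 + 2 + 1 + 3 + 0 + 3 + 2 + 3 + 4 = 19
  Okoro: 4 + 4 + 0 + 0 + 3 + 0 + 0 + 4 + 3 = 18
  Nguyen: 2 + 1 + 2 + 4 + 4 + 4 + 4 + 2 + 1 = 24
Nguyen has the highest total.

Nguyen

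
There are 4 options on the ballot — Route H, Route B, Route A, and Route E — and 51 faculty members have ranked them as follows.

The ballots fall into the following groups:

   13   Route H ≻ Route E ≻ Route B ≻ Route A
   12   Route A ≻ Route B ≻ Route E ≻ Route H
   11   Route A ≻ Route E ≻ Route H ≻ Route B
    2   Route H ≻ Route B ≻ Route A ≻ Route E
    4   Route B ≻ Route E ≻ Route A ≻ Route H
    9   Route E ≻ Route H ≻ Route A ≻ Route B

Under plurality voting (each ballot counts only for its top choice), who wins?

First-place vote totals:
  Route H: 15
  Route B: 4
  Route A: 23
  Route E: 9
Route A has the most first-place votes.

Route A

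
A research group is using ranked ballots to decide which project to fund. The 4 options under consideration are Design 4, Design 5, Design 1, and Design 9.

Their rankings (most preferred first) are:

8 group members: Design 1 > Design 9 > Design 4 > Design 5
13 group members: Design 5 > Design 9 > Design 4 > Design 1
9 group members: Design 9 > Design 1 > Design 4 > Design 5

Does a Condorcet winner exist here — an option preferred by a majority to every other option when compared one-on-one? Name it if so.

Design 9

Head-to-head results (30 voters total):
Design 4 vs Design 5: Design 4 wins 17–13.
Design 4 vs Design 1: Design 1 wins 17–13.
Design 4 vs Design 9: Design 9 wins 30–0.
Design 5 vs Design 1: Design 1 wins 17–13.
Design 5 vs Design 9: Design 9 wins 17–13.
Design 1 vs Design 9: Design 9 wins 22–8.
Design 9 beats each rival — Design 4 (30–0), Design 5 (17–13), Design 1 (22–8) — so Design 9 is the Condorcet winner.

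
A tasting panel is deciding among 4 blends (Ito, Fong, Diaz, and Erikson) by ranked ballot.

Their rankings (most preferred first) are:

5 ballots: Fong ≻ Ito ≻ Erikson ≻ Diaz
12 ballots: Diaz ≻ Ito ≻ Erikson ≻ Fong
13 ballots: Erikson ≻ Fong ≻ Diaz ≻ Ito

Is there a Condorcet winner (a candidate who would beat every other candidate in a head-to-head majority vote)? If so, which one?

No Condorcet winner

Head-to-head results (30 voters total):
Ito vs Fong: Fong wins 18–12.
Ito vs Diaz: Diaz wins 25–5.
Ito vs Erikson: Ito wins 17–13.
Fong vs Diaz: Fong wins 18–12.
Fong vs Erikson: Erikson wins 25–5.
Diaz vs Erikson: Erikson wins 18–12.
No candidate beats all others: Ito beats Erikson beats Fong beats Ito, a majority cycle.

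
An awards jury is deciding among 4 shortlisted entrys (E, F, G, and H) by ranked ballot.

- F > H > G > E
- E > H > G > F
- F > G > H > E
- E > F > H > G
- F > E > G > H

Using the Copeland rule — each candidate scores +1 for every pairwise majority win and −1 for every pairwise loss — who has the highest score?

F

Pairwise results:
  E vs F: F wins 3–2.
  E vs G: E wins 3–2.
  E vs H: E wins 3–2.
  F vs G: F wins 4–1.
  F vs H: F wins 4–1.
  G vs H: H wins 3–2.
Copeland scores (wins − losses):
  E: 2 − 1 = 1
  F: 3 − 0 = 3
  G: 0 − 3 = -3
  H: 1 − 2 = -1
F has the best Copeland score.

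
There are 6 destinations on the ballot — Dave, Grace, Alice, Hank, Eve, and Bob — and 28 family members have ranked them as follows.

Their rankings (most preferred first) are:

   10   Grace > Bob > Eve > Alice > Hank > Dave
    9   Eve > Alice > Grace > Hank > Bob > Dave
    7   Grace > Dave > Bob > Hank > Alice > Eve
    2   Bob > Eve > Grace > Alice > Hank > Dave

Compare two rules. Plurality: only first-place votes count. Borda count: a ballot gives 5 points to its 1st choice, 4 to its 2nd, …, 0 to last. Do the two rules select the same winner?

Plurality first-place counts: Dave 0, Grace 17, Alice 0, Hank 0, Eve 9, Bob 2 → Grace.
Borda totals: Dave 28, Grace 118, Alice 67, Hank 44, Eve 83, Bob 80 → Grace.
The two rules agree on Grace.

Yes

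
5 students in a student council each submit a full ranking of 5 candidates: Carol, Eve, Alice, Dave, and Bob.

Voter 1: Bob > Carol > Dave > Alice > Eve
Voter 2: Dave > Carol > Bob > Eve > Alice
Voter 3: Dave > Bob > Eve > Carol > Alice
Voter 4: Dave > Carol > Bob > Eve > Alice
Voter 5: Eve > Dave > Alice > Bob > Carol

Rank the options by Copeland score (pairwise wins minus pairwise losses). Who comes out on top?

Pairwise results:
  Carol vs Eve: Carol wins 3–2.
  Carol vs Alice: Carol wins 4–1.
  Carol vs Dave: Dave wins 4–1.
  Carol vs Bob: Bob wins 3–2.
  Eve vs Alice: Eve wins 4–1.
  Eve vs Dave: Dave wins 4–1.
  Eve vs Bob: Bob wins 4–1.
  Alice vs Dave: Dave wins 5–0.
  Alice vs Bob: Bob wins 4–1.
  Dave vs Bob: Dave wins 4–1.
Copeland scores (wins − losses):
  Carol: 2 − 2 = 0
  Eve: 1 − 3 = -2
  Alice: 0 − 4 = -4
  Dave: 4 − 0 = 4
  Bob: 3 − 1 = 2
Dave has the best Copeland score.

Dave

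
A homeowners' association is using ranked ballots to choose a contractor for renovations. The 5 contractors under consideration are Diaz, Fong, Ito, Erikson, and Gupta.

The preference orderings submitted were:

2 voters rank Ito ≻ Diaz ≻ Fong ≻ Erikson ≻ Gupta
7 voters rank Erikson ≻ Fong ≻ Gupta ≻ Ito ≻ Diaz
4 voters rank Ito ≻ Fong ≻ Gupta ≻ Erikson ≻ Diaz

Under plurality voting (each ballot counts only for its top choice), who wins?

First-place vote totals:
  Diaz: 0
  Fong: 0
  Ito: 6
  Erikson: 7
  Gupta: 0
Erikson has the most first-place votes.

Erikson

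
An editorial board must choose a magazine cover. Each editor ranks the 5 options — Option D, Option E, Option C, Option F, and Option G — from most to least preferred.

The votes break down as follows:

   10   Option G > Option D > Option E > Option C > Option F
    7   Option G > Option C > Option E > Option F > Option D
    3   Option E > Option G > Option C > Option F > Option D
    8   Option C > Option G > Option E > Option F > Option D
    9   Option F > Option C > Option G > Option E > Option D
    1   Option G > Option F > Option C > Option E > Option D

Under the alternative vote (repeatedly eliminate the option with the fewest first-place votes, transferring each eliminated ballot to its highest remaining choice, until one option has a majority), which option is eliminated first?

Round 1: Option G 18, Option F 9, Option C 8, Option E 3, Option D 0. Option D has the fewest and is eliminated.
Round 2: Option G 18, Option F 9, Option C 8, Option E 3. Option E has the fewest and is eliminated.
Round 3: Option G 21, Option F 9, Option C 8. Option G has a majority.

Option D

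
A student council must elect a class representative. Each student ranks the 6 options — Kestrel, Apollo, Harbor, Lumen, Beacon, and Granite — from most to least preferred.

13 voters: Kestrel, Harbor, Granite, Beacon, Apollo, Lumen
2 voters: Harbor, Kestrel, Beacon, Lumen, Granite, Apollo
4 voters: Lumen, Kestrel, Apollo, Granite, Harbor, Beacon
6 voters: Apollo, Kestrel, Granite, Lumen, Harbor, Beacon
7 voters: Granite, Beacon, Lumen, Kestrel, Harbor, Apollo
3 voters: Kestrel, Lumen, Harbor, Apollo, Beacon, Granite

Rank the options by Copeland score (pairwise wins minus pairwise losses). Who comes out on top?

Pairwise results:
  Kestrel vs Apollo: Kestrel wins 29–6.
  Kestrel vs Harbor: Kestrel wins 33–2.
  Kestrel vs Lumen: Kestrel wins 24–11.
  Kestrel vs Beacon: Kestrel wins 28–7.
  Kestrel vs Granite: Kestrel wins 28–7.
  Apollo vs Harbor: Harbor wins 25–10.
  Apollo vs Lumen: Apollo wins 19–16.
  Apollo vs Beacon: Beacon wins 22–13.
  Apollo vs Granite: Granite wins 22–13.
  Harbor vs Lumen: Lumen wins 20–15.
  Harbor vs Beacon: Harbor wins 28–7.
  Harbor vs Granite: Harbor wins 18–17.
  Lumen vs Beacon: Beacon wins 22–13.
  Lumen vs Granite: Granite wins 26–9.
  Beacon vs Granite: Granite wins 30–5.
Copeland scores (wins − losses):
  Kestrel: 5 − 0 = 5
  Apollo: 1 − 4 = -3
  Harbor: 3 − 2 = 1
  Lumen: 1 − 4 = -3
  Beacon: 2 − 3 = -1
  Granite: 3 − 2 = 1
Kestrel has the best Copeland score.

Kestrel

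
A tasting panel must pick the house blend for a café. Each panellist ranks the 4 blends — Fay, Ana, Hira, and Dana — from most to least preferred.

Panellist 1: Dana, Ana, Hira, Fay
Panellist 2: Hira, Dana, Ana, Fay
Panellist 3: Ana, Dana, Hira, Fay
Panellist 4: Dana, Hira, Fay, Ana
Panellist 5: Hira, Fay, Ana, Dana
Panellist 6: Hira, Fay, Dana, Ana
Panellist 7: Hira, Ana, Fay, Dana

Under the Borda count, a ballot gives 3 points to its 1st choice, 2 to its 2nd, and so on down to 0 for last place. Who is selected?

Hira

Borda scores:
  Fay: 0 + 0 + 0 + 1 + 2 + 2 + 1 = 6
  Ana: 2 + 1 + 3 + 0 + 1 + 0 + 2 = 9
  Hira: 1 + 3 + 1 + 2 + 3 + 3 + 3 = 16
  Dana: 3 + 2 + 2 + 3 + 0 + 1 + 0 = 11
Hira has the highest total.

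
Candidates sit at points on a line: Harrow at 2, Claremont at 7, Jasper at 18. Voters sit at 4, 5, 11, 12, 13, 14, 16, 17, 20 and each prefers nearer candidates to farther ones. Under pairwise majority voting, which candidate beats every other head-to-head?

Jasper

With single-peaked preferences on a line, the Condorcet winner is the candidate closest to the median voter.
The median voter (position 13) is closest to Jasper at 18.
Check: Jasper vs Claremont — voters closer to Jasper: 5 of 9.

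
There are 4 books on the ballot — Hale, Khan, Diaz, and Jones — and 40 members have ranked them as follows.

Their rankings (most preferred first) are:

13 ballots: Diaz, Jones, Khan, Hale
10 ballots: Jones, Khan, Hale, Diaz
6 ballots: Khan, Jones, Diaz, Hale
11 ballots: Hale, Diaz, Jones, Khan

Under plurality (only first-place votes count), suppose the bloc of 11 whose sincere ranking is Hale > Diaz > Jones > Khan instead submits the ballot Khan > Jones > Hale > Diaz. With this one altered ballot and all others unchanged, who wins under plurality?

Khan

First-place totals with the altered ballot: Hale 0, Khan 17, Diaz 13, Jones 10.
The switch changes the winner from Diaz to Khan.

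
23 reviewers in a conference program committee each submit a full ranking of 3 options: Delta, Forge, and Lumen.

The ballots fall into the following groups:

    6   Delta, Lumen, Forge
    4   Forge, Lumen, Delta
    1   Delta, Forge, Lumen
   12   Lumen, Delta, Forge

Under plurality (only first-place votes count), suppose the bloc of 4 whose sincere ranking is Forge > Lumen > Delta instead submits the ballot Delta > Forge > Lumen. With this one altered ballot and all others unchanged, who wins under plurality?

Lumen

First-place totals with the altered ballot: Delta 11, Forge 0, Lumen 12.
The winner is unchanged: still Lumen.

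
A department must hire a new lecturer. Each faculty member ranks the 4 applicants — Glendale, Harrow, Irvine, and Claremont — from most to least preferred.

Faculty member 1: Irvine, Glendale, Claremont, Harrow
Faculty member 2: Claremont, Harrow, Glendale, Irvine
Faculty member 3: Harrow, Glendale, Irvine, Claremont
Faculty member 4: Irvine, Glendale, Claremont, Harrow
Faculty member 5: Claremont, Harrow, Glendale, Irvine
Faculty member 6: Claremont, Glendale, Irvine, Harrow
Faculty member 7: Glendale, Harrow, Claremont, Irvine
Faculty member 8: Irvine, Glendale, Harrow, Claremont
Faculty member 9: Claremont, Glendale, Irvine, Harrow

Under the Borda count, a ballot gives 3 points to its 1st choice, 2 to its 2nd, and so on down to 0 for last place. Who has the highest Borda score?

Borda scores:
  Glendale: 2 + 1 + 2 + 2 + 1 + 2 + 3 + 2 + 2 = 17
  Harrow: 0 + 2 + 3 + 0 + 2 + 0 + 2 + 1 + 0 = 10
  Irvine: 3 + 0 + 1 + 3 + 0 + 1 + 0 + 3 + 1 = 12
  Claremont: 1 + 3 + 0 + 1 + 3 + 3 + 1 + 0 + 3 = 15
Glendale has the highest total.

Glendale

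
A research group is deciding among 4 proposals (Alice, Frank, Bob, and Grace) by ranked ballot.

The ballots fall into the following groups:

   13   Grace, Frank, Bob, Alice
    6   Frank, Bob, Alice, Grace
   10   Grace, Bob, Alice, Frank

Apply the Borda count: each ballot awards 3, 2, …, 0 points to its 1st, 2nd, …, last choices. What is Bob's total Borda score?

Borda scores:
  Alice: 13·0 + 6·1 + 10·1 = 16
  Frank: 13·2 + 6·3 + 10·0 = 44
  Bob: 13·1 + 6·2 + 10·2 = 45
  Grace: 13·3 + 6·0 + 10·3 = 69

45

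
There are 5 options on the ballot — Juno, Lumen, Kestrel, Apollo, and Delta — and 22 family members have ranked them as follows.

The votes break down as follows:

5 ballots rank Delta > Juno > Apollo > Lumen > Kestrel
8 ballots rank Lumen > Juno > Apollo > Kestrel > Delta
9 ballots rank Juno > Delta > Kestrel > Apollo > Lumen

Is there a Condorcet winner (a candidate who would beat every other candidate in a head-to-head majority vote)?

Head-to-head results (22 voters total):
Juno vs Lumen: Juno wins 14–8.
Juno vs Kestrel: Juno wins 22–0.
Juno vs Apollo: Juno wins 22–0.
Juno vs Delta: Juno wins 17–5.
Lumen vs Kestrel: Lumen wins 13–9.
Lumen vs Apollo: Apollo wins 14–8.
Lumen vs Delta: Delta wins 14–8.
Kestrel vs Apollo: Apollo wins 13–9.
Kestrel vs Delta: Delta wins 14–8.
Apollo vs Delta: Delta wins 14–8.
Juno beats each rival — Lumen (14–8), Kestrel (22–0), Apollo (22–0), Delta (17–5) — so Juno is the Condorcet winner.

Yes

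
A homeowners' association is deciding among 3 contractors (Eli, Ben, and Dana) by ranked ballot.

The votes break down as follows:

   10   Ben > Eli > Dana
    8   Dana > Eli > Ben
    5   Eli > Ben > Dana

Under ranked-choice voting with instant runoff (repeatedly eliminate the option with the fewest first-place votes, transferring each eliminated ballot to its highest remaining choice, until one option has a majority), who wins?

Round 1: Ben 10, Dana 8, Eli 5. Eli has the fewest and is eliminated.
Round 2: Ben 15, Dana 8. Ben has a majority.

Ben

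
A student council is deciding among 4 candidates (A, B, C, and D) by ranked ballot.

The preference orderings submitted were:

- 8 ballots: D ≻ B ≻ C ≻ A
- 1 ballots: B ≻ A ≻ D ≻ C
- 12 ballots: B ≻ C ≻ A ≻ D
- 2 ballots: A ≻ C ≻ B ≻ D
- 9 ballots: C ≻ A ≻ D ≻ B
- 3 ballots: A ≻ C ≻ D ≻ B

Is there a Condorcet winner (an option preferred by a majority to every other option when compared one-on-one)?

Head-to-head results (35 voters total):
A vs B: B wins 21–14.
A vs C: C wins 29–6.
A vs D: A wins 27–8.
B vs C: B wins 21–14.
B vs D: D wins 20–15.
C vs D: C wins 26–9.
No candidate beats all others: A beats D beats B beats A, a majority cycle.

No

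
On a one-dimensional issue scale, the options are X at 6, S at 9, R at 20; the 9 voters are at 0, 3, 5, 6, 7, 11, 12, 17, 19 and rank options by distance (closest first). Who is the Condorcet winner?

X

With single-peaked preferences on a line, the Condorcet winner is the candidate closest to the median voter.
The median voter (position 7) is closest to X at 6.
Check: X vs S — voters closer to X: 5 of 9.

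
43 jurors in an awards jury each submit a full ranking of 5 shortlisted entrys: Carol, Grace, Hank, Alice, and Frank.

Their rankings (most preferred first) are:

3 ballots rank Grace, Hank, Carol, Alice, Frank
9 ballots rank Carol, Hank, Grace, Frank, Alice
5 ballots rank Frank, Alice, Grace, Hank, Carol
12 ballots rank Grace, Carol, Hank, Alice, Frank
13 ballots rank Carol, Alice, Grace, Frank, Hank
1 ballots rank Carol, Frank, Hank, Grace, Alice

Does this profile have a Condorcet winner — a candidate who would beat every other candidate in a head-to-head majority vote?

Yes

Head-to-head results (43 voters total):
Carol vs Grace: Carol wins 23–20.
Carol vs Hank: Carol wins 35–8.
Carol vs Alice: Carol wins 38–5.
Carol vs Frank: Carol wins 38–5.
Grace vs Hank: Grace wins 33–10.
Grace vs Alice: Grace wins 25–18.
Grace vs Frank: Grace wins 37–6.
Hank vs Alice: Hank wins 25–18.
Hank vs Frank: Hank wins 24–19.
Alice vs Frank: Alice wins 28–15.
Carol beats each rival — Grace (23–20), Hank (35–8), Alice (38–5), Frank (38–5) — so Carol is the Condorcet winner.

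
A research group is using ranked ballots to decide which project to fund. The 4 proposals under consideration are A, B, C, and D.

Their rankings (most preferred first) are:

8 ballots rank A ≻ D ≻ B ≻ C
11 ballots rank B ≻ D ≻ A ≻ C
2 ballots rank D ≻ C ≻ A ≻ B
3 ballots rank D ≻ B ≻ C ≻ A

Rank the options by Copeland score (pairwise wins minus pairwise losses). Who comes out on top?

Pairwise results:
  A vs B: B wins 14–10.
  A vs C: A wins 19–5.
  A vs D: D wins 16–8.
  B vs C: B wins 22–2.
  B vs D: D wins 13–11.
  C vs D: D wins 24–0.
Copeland scores (wins − losses):
  A: 1 − 2 = -1
  B: 2 − 1 = 1
  C: 0 − 3 = -3
  D: 3 − 0 = 3
D has the best Copeland score.

D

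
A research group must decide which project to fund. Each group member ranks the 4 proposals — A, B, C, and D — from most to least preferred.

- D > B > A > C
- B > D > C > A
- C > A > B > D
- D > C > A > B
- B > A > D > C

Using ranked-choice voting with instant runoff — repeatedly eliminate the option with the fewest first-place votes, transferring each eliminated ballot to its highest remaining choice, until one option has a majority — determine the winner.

B

Round 1: B 2, D 2, C 1, A 0. A has the fewest and is eliminated.
Round 2: B 2, D 2, C 1. C has the fewest and is eliminated.
Round 3: B 3, D 2. B has a majority.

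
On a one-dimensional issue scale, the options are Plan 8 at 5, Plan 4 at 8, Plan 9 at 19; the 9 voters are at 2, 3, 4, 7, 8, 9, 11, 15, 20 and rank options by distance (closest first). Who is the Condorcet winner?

Plan 4

With single-peaked preferences on a line, the Condorcet winner is the candidate closest to the median voter.
The median voter (position 8) is closest to Plan 4 at 8.
Check: Plan 4 vs Plan 8 — voters closer to Plan 4: 6 of 9.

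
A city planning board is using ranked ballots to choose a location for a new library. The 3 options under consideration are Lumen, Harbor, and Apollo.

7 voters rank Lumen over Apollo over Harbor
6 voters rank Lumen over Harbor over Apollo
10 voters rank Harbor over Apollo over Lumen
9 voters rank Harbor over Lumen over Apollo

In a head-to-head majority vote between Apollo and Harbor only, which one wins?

Ballots ranking Apollo above Harbor: 7.
Ballots ranking Harbor above Apollo: 6+10+9 = 25.
Harbor wins the head-to-head, 25–7.

Harbor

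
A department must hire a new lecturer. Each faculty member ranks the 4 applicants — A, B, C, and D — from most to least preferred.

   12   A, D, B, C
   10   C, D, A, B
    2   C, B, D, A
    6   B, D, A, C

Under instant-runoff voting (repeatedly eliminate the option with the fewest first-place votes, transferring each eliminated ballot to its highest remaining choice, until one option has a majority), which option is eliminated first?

Round 1: A 12, C 12, B 6, D 0. D has the fewest and is eliminated.
Round 2: A 12, C 12, B 6. B has the fewest and is eliminated.
Round 3: A 18, C 12. A has a majority.

D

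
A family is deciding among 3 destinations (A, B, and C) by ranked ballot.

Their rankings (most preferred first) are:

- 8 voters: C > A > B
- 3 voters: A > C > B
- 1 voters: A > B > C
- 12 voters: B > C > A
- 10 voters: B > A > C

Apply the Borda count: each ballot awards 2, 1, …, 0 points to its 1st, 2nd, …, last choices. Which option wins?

B

Borda scores:
  A: 8·1 + 3·2 + 2 + 12·0 + 10·1 = 26
  B: 8·0 + 3·0 + 1 + 12·2 + 10·2 = 45
  C: 8·2 + 3·1 + 0 + 12·1 + 10·0 = 31
B has the highest total.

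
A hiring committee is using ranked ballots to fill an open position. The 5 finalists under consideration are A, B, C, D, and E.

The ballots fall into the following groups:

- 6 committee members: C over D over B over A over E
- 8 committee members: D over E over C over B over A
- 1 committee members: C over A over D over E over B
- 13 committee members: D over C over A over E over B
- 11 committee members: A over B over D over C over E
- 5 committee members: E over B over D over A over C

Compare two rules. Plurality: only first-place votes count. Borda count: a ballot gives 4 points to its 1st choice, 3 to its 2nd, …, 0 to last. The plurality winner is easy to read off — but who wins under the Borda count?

D

Plurality first-place counts: A 11, B 0, C 7, D 21, E 5 → D.
Borda totals: A 84, B 68, C 94, D 136, E 58 → D.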